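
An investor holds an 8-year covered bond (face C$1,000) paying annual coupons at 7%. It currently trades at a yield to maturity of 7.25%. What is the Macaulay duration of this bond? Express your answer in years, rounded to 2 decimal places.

Periodic yield y = 0.0725. Discount each cash flow and weight by its year:
  t   CF        PV=CF/(1+0.0725)^t    t·PV
  1        70.00        65.2681        65.2681
  2        70.00        60.8560       121.7120
  3        70.00        56.7422       170.2266
  4        70.00        52.9065       211.6259
  5        70.00        49.3300       246.6502
  6        70.00        45.9954       275.9723
  7        70.00        42.8861       300.2030
  8     1,070.00       611.2310     4,889.8480
  Σ                    985.2153     6,281.5060
Price P = Σ PV = 985.2153.
Macaulay duration = Σ(t·PV) / P = 6,281.5060 / 985.2153 = 6.37577 years.

6.38 years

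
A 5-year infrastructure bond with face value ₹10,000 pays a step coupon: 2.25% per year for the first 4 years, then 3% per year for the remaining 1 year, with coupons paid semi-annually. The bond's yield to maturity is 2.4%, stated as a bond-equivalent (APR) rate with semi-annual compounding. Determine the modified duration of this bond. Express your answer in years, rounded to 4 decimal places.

4.6995 years

Periodic yield y = 0.012. First find Macaulay duration:
  t   CF        PV=CF/(1+0.012)^t    t·PV
  1       112.50       111.1660       111.1660
  2       112.50       109.8478       219.6957
  3       112.50       108.5453       325.6359
  4       112.50       107.2582       429.0328
  5       112.50       105.9864       529.9318
  6       112.50       104.7296       628.3776
  7       112.50       103.4877       724.4142
  8       112.50       102.2606       818.0850
  9       150.00       134.7307     1,212.5765
  10   10,150.00     9,008.6750    90,086.7495
  Σ                  9,996.6873    95,085.6650
P = 9,996.6873; Macaulay duration = 95,085.6650 / 9,996.6873 = 9.51172 half-year periods = 4.75586 years.
Modified duration = D_Mac / (1 + y) = 4.75586 / 1.012 = 4.69947 years.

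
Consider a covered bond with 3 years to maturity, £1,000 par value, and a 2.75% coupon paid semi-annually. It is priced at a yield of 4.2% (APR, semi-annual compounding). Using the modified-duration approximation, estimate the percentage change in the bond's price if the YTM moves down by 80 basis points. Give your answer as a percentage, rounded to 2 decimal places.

Periodic yield y = 0.021. Modified duration first:
  t   CF        PV=CF/(1+0.021)^t    t·PV
  1        13.75        13.4672        13.4672
  2        13.75        13.1902        26.3804
  3        13.75        12.9189        38.7567
  4        13.75        12.6532        50.6127
  5        13.75        12.3929        61.9646
  6     1,013.75       894.9039     5,369.4236
  Σ                    959.5263     5,560.6052
P = 959.5263; D_Mac = 5.79516 half-year periods = 2.89758 yrs; D_mod = 2.89758/(1+0.021) = 2.83798 yrs.
ΔP/P ≈ -D_mod · Δy = -2.83798 × (-0.008) = +0.022704 = +2.2704%.

+2.27%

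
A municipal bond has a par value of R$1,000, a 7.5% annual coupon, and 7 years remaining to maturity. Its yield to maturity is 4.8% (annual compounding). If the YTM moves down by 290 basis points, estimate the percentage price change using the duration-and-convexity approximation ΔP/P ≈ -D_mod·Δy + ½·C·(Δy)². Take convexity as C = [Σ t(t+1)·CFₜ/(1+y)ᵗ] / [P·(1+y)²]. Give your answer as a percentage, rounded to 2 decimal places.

+17.70%

With y = 0.048:
  t   CF        PV=CF/(1+0.048)^t    t·PV        t(t+1)·PV
  1        75.00        71.5649        71.5649         143.1298
  2        75.00        68.2871       136.5742         409.7226
  3        75.00        65.1595       195.4784         781.9134
  4        75.00        62.1750       248.7002       1,243.5010
  5        75.00        59.3273       296.6367       1,779.8201
  6        75.00        56.6101       339.6603       2,377.6223
  7     1,075.00       774.2469     5,419.7284      43,357.8275
  Σ                  1,157.3708     6,708.3431      50,093.5366
P = 1,157.3708; D_Mac = 5.79619 yrs; D_mod = 5.53072 yrs; C = 39.40820.
Duration effect: -5.53072 × (-0.029) = +0.160391
Convexity effect: 0.5 × 39.40820 × (-0.029)² = +0.0165711
ΔP/P ≈ +0.160391 + 0.0165711 = +0.176962 = +17.6962%.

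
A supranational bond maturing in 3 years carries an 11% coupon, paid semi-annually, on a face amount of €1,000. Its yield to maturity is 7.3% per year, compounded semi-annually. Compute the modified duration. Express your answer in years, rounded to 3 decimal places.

Periodic yield y = 0.0365. First find Macaulay duration:
  t   CF        PV=CF/(1+0.0365)^t    t·PV
  1        55.00        53.0632        53.0632
  2        55.00        51.1946       102.3892
  3        55.00        49.3918       148.1754
  4        55.00        47.6525       190.6099
  5        55.00        45.9744       229.8720
  6     1,055.00       850.8179     5,104.9074
  Σ                  1,098.0944     5,829.0171
P = 1,098.0944; Macaulay duration = 5,829.0171 / 1,098.0944 = 5.30830 half-year periods = 2.65415 years.
Modified duration = D_Mac / (1 + y) = 2.65415 / 1.0365 = 2.56069 years.

2.561 years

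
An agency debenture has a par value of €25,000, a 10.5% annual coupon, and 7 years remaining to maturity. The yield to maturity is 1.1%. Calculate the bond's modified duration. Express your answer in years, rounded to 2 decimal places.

5.62 years

Periodic yield y = 0.011. First find Macaulay duration:
  t   CF        PV=CF/(1+0.011)^t    t·PV
  1     2,625.00     2,596.4392     2,596.4392
  2     2,625.00     2,568.1891     5,136.3782
  3     2,625.00     2,540.2464     7,620.7391
  4     2,625.00     2,512.6077    10,050.4308
  5     2,625.00     2,485.2697    12,426.3486
  6     2,625.00     2,458.2292    14,749.3752
  7    27,625.00    25,588.4628   179,119.2399
  Σ                 40,749.4441   231,698.9510
P = 40,749.4441; Macaulay duration = 231,698.9510 / 40,749.4441 = 5.68594 years.
Modified duration = D_Mac / (1 + y) = 5.68594 / 1.011 = 5.62408 years.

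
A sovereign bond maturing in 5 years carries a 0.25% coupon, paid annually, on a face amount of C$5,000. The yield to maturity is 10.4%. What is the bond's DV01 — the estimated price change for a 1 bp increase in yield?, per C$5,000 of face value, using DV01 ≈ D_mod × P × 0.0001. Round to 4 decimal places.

C$1.3927

Periodic yield y = 0.104.
  t   CF        PV=CF/(1+0.104)^t    t·PV
  1        12.50        11.3225        11.3225
  2        12.50        10.2559        20.5117
  3        12.50         9.2897        27.8692
  4        12.50         8.4146        33.6584
  5     5,012.50     3,056.3917    15,281.9587
  Σ                  3,095.6744    15,375.3205
P = 3,095.6744; D_Mac = 4.96671 yrs; D_mod = 4.49883 yrs.
DV01 ≈ 4.49883 × 3,095.6744 × 0.0001 = 1.392692.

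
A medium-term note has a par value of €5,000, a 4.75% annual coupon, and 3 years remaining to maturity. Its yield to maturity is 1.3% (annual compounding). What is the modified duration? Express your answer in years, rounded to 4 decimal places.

2.8359 years

Periodic yield y = 0.013. First find Macaulay duration:
  t   CF        PV=CF/(1+0.013)^t    t·PV
  1       237.50       234.4521       234.4521
  2       237.50       231.4434       462.8867
  3     5,237.50     5,038.4355    15,115.3064
  Σ                  5,504.3309    15,812.6452
P = 5,504.3309; Macaulay duration = 15,812.6452 / 5,504.3309 = 2.87276 years.
Modified duration = D_Mac / (1 + y) = 2.87276 / 1.013 = 2.83590 years.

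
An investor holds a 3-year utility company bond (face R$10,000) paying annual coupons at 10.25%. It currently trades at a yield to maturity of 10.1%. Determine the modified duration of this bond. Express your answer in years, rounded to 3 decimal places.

Periodic yield y = 0.101. First find Macaulay duration:
  t   CF        PV=CF/(1+0.101)^t    t·PV
  1     1,025.00       930.9718       930.9718
  2     1,025.00       845.5693     1,691.1387
  3    11,025.00     8,260.6960    24,782.0881
  Σ                 10,037.2372    27,404.1986
P = 10,037.2372; Macaulay duration = 27,404.1986 / 10,037.2372 = 2.73025 years.
Modified duration = D_Mac / (1 + y) = 2.73025 / 1.101 = 2.47979 years.

2.480 years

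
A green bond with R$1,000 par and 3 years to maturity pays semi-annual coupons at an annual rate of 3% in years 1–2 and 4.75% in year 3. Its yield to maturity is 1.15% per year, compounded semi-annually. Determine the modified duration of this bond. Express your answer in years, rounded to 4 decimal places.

Periodic yield y = 0.00575. First find Macaulay duration:
  t   CF        PV=CF/(1+0.00575)^t    t·PV
  1        15.00        14.9142        14.9142
  2        15.00        14.8290        29.6580
  3        15.00        14.7442        44.2326
  4        15.00        14.6599        58.6396
  5        23.75        23.0788       115.3940
  6     1,023.75       989.1307     5,934.7840
  Σ                  1,071.3568     6,197.6225
P = 1,071.3568; Macaulay duration = 6,197.6225 / 1,071.3568 = 5.78484 half-year periods = 2.89242 years.
Modified duration = D_Mac / (1 + y) = 2.89242 / 1.00575 = 2.87588 years.

2.8759 years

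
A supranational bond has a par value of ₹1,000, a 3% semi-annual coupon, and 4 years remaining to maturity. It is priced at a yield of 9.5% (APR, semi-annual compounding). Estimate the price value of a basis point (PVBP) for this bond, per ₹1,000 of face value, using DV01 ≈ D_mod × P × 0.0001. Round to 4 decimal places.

₹0.2833

Periodic yield y = 0.0475.
  t   CF        PV=CF/(1+0.0475)^t    t·PV
  1        15.00        14.3198        14.3198
  2        15.00        13.6705        27.3409
  3        15.00        13.0506        39.1517
  4        15.00        12.4588        49.8351
  5        15.00        11.8938        59.4691
  6        15.00        11.3545        68.1269
  7        15.00        10.8396        75.8772
  8     1,015.00       700.2188     5,601.7507
  Σ                    787.8063     5,935.8713
P = 787.8063; D_Mac = 7.53468 half-year periods = 3.76734 yrs; D_mod = 3.59651 yrs.
DV01 ≈ 3.59651 × 787.8063 × 0.0001 = 0.283335.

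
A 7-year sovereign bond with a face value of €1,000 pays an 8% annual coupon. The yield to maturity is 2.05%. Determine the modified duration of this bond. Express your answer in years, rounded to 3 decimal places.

5.732 years

Periodic yield y = 0.0205. First find Macaulay duration:
  t   CF        PV=CF/(1+0.0205)^t    t·PV
  1        80.00        78.3929        78.3929
  2        80.00        76.8182       153.6363
  3        80.00        75.2750       225.8251
  4        80.00        73.7629       295.0516
  5        80.00        72.2811       361.4057
  6        80.00        70.8291       424.9748
  7     1,080.00       936.9851     6,558.8958
  Σ                  1,384.3444     8,098.1822
P = 1,384.3444; Macaulay duration = 8,098.1822 / 1,384.3444 = 5.84983 years.
Modified duration = D_Mac / (1 + y) = 5.84983 / 1.0205 = 5.73232 years.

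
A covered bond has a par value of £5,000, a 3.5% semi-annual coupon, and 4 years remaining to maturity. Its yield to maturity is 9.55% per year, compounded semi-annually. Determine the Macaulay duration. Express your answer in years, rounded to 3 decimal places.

Periodic yield y = 0.04775. Discount each cash flow and weight by its period:
  t   CF        PV=CF/(1+0.04775)^t    t·PV
  1        87.50        83.5123        83.5123
  2        87.50        79.7063       159.4126
  3        87.50        76.0738       228.2214
  4        87.50        72.6068       290.4273
  5        87.50        69.2978       346.4892
  6        87.50        66.1397       396.8380
  7        87.50        63.1254       441.8780
  8     5,087.50     3,503.0236    28,024.1890
  Σ                  4,013.4858    29,970.9678
Price P = Σ PV = 4,013.4858.
Macaulay duration = Σ(t·PV) / P = 29,970.9678 / 4,013.4858 = 7.46757 half-year periods.
In years: 7.46757 / 2 = 3.73378 years.

3.734 years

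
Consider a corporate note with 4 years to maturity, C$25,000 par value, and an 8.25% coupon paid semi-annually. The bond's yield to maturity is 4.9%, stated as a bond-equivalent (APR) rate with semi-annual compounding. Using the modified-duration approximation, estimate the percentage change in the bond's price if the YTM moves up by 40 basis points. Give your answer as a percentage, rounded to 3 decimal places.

Periodic yield y = 0.0245. Modified duration first:
  t   CF        PV=CF/(1+0.0245)^t    t·PV
  1     1,031.25     1,006.5886     1,006.5886
  2     1,031.25       982.5169     1,965.0338
  3     1,031.25       959.0209     2,877.0627
  4     1,031.25       936.0868     3,744.3471
  5     1,031.25       913.7011     4,568.5055
  6     1,031.25       891.8508     5,351.1045
  7     1,031.25       870.5229     6,093.6606
  8    26,031.25    21,448.6183   171,588.9466
  Σ                 28,008.9063   197,195.2495
P = 28,008.9063; D_Mac = 7.04045 half-year periods = 3.52022 yrs; D_mod = 3.52022/(1+0.0245) = 3.43604 yrs.
ΔP/P ≈ -D_mod · Δy = -3.43604 × (+0.004) = -0.013744 = -1.3744%.

-1.374%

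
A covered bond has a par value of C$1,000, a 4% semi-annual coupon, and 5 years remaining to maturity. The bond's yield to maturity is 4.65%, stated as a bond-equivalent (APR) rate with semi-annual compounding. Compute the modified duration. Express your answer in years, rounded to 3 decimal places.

4.470 years

Periodic yield y = 0.02325. First find Macaulay duration:
  t   CF        PV=CF/(1+0.02325)^t    t·PV
  1        20.00        19.5456        19.5456
  2        20.00        19.1015        38.2029
  3        20.00        18.6674        56.0023
  4        20.00        18.2433        72.9731
  5        20.00        17.8288        89.1438
  6        20.00        17.4237       104.5420
  7        20.00        17.0278       119.1944
  8        20.00        16.6409       133.1269
  9        20.00        16.2628       146.3648
  10    1,020.00       810.5553     8,105.5528
  Σ                    971.2968     8,884.6487
P = 971.2968; Macaulay duration = 8,884.6487 / 971.2968 = 9.14720 half-year periods = 4.57360 years.
Modified duration = D_Mac / (1 + y) = 4.57360 / 1.02325 = 4.46968 years.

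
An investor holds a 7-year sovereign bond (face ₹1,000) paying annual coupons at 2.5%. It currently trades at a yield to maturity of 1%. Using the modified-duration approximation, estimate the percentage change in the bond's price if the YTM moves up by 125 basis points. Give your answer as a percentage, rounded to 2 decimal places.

-8.09%

Periodic yield y = 0.01. Modified duration first:
  t   CF        PV=CF/(1+0.01)^t    t·PV
  1        25.00        24.7525        24.7525
  2        25.00        24.5074        49.0148
  3        25.00        24.2648        72.7943
  4        25.00        24.0245        96.0980
  5        25.00        23.7866       118.9332
  6        25.00        23.5511       141.3068
  7     1,025.00       956.0360     6,692.2520
  Σ                  1,100.9229     7,195.1516
P = 1,100.9229; D_Mac = 6.53556 yrs; D_mod = 6.53556/(1+0.01) = 6.47085 yrs.
ΔP/P ≈ -D_mod · Δy = -6.47085 × (+0.0125) = -0.080886 = -8.0886%.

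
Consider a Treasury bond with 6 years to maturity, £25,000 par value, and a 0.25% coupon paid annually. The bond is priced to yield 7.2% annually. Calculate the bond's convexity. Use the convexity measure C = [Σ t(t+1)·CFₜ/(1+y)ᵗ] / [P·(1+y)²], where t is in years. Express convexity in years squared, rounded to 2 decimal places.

With y = 0.072:
  t   CF        PV=CF/(1+0.072)^t    t·PV        t(t+1)·PV
  1        62.50        58.3022        58.3022         116.6045
  2        62.50        54.3864       108.7728         326.3185
  3        62.50        50.7336       152.2008         608.8032
  4        62.50        47.3261       189.3045         946.5223
  5        62.50        44.1475       220.7375       1,324.4249
  6    25,062.50    16,514.1292    99,084.7752     693,593.4261
  Σ                 16,769.0251    99,814.0930     696,916.0995
P = 16,769.0251.
Convexity = Σ t(t+1)·PV / [P·(1+y)²] = 696,916.0995 / (16,769.0251 × 1.149184) = 36.16455.

36.16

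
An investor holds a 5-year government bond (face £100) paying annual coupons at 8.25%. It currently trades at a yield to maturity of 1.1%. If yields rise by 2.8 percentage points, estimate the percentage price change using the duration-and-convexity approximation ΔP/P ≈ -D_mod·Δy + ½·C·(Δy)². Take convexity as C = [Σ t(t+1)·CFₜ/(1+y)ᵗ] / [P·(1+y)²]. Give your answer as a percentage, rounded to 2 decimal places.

With y = 0.011:
  t   CF        PV=CF/(1+0.011)^t    t·PV        t(t+1)·PV
  1         8.25         8.1602         8.1602          16.3205
  2         8.25         8.0715        16.1429          48.4287
  3         8.25         7.9836        23.9509          95.8036
  4         8.25         7.8968        31.5871         157.9353
  5       108.25       102.4878       512.4389       3,074.6337
  Σ                    134.5999       592.2801       3,393.1218
P = 134.5999; D_Mac = 4.40030 yrs; D_mod = 4.35242 yrs; C = 24.66337.
Duration effect: -4.35242 × (+0.028) = -0.121868
Convexity effect: 0.5 × 24.66337 × (0.028)² = +0.0096680
ΔP/P ≈ -0.121868 + 0.0096680 = -0.112200 = -11.2200%.

-11.22%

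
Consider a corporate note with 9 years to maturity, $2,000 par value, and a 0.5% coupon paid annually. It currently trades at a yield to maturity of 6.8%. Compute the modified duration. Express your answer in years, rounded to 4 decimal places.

8.1941 years

Periodic yield y = 0.068. First find Macaulay duration:
  t   CF        PV=CF/(1+0.068)^t    t·PV
  1        10.00         9.3633         9.3633
  2        10.00         8.7671        17.5343
  3        10.00         8.2089        24.6268
  4        10.00         7.6863        30.7450
  5        10.00         7.1969        35.9844
  6        10.00         6.7386        40.4319
  7        10.00         6.3096        44.1671
  8        10.00         5.9079        47.2629
  9     2,010.00     1,111.8720    10,006.8478
  Σ                  1,172.0505    10,256.9633
P = 1,172.0505; Macaulay duration = 10,256.9633 / 1,172.0505 = 8.75130 years.
Modified duration = D_Mac / (1 + y) = 8.75130 / 1.068 = 8.19410 years.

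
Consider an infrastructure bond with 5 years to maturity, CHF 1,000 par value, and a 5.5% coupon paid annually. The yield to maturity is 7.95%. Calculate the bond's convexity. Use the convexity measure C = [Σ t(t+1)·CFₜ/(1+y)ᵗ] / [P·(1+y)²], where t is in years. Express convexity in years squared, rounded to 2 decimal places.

22.18

With y = 0.0795:
  t   CF        PV=CF/(1+0.0795)^t    t·PV        t(t+1)·PV
  1        55.00        50.9495        50.9495         101.8990
  2        55.00        47.1973        94.3947         283.1840
  3        55.00        43.7215       131.1644         524.6576
  4        55.00        40.5016       162.0064         810.0319
  5     1,055.00       719.6797     3,598.3983      21,590.3897
  Σ                    902.0496     4,036.9132      23,310.1622
P = 902.0496.
Convexity = Σ t(t+1)·PV / [P·(1+y)²] = 23,310.1622 / (902.0496 × 1.165320) = 22.17531.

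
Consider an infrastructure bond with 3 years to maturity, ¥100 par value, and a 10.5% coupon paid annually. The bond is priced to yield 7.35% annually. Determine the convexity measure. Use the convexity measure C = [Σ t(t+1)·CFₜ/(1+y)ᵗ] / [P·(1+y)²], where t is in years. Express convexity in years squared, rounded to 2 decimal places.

9.19

With y = 0.0735:
  t   CF        PV=CF/(1+0.0735)^t    t·PV        t(t+1)·PV
  1        10.50         9.7811         9.7811          19.5622
  2        10.50         9.1114        18.2228          54.6684
  3       110.50        89.3215       267.9646       1,071.8583
  Σ                    108.2140       295.9685       1,146.0889
P = 108.2140.
Convexity = Σ t(t+1)·PV / [P·(1+y)²] = 1,146.0889 / (108.2140 × 1.152402) = 9.19032.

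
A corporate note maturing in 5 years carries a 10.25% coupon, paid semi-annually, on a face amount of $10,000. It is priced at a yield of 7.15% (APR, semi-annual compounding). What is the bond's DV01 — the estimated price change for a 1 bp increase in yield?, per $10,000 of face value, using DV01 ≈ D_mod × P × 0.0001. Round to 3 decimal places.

Periodic yield y = 0.03575.
  t   CF        PV=CF/(1+0.03575)^t    t·PV
  1       512.50       494.8105       494.8105
  2       512.50       477.7316       955.4632
  3       512.50       461.2422     1,383.7266
  4       512.50       445.3219     1,781.2878
  5       512.50       429.9512     2,149.7560
  6       512.50       415.1110     2,490.6659
  7       512.50       400.7830     2,805.4809
  8       512.50       386.9495     3,095.5963
  9       512.50       373.5936     3,362.3421
  10   10,512.50     7,398.7200    73,987.1995
  Σ                 11,284.2145    92,506.3289
P = 11,284.2145; D_Mac = 8.19785 half-year periods = 4.09893 yrs; D_mod = 3.95745 yrs.
DV01 ≈ 3.95745 × 11,284.2145 × 0.0001 = 4.465669.

$4.466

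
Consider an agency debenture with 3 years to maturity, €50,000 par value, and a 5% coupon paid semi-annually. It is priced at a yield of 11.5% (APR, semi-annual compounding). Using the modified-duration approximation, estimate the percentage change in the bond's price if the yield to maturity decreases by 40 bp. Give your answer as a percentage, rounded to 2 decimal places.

+1.06%

Periodic yield y = 0.0575. Modified duration first:
  t   CF        PV=CF/(1+0.0575)^t    t·PV
  1     1,250.00     1,182.0331     1,182.0331
  2     1,250.00     1,117.7618     2,235.5236
  3     1,250.00     1,056.9851     3,170.9554
  4     1,250.00       999.5131     3,998.0526
  5     1,250.00       945.1661     4,725.8305
  6    51,250.00    36,644.7374   219,868.4242
  Σ                 41,946.1966   235,180.8194
P = 41,946.1966; D_Mac = 5.60673 half-year periods = 2.80336 yrs; D_mod = 2.80336/(1+0.0575) = 2.65093 yrs.
ΔP/P ≈ -D_mod · Δy = -2.65093 × (-0.004) = +0.010604 = +1.0604%.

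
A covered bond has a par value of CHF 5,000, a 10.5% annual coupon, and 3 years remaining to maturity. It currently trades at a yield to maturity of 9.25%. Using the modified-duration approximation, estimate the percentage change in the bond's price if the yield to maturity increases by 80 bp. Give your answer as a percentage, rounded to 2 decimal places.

-2.00%

Periodic yield y = 0.0925. Modified duration first:
  t   CF        PV=CF/(1+0.0925)^t    t·PV
  1       525.00       480.5492       480.5492
  2       525.00       439.8620       879.7239
  3     5,525.00     4,237.0925    12,711.2775
  Σ                  5,157.5037    14,071.5506
P = 5,157.5037; D_Mac = 2.72836 yrs; D_mod = 2.72836/(1+0.0925) = 2.49736 yrs.
ΔP/P ≈ -D_mod · Δy = -2.49736 × (+0.008) = -0.019979 = -1.9979%.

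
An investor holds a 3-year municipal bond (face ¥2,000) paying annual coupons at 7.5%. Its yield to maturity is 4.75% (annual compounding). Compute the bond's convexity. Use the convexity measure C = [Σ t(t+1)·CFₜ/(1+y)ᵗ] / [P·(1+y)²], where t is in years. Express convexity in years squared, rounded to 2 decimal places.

With y = 0.0475:
  t   CF        PV=CF/(1+0.0475)^t    t·PV        t(t+1)·PV
  1       150.00       143.1981       143.1981         286.3962
  2       150.00       136.7046       273.4092         820.2277
  3     2,150.00     1,870.5803     5,611.7410      22,446.9641
  Σ                  2,150.4830     6,028.3483      23,553.5880
P = 2,150.4830.
Convexity = Σ t(t+1)·PV / [P·(1+y)²] = 23,553.5880 / (2,150.4830 × 1.097256) = 9.98189.

9.98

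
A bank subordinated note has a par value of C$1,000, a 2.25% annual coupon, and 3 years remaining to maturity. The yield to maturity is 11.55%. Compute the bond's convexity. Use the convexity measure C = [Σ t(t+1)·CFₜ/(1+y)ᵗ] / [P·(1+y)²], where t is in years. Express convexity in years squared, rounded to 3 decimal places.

With y = 0.1155:
  t   CF        PV=CF/(1+0.1155)^t    t·PV        t(t+1)·PV
  1        22.50        20.1703        20.1703          40.3407
  2        22.50        18.0819        36.1637         108.4912
  3     1,022.50       736.6388     2,209.9164       8,839.6657
  Σ                    774.8910     2,266.2505       8,988.4975
P = 774.8910.
Convexity = Σ t(t+1)·PV / [P·(1+y)²] = 8,988.4975 / (774.8910 × 1.244340) = 9.32196.

9.322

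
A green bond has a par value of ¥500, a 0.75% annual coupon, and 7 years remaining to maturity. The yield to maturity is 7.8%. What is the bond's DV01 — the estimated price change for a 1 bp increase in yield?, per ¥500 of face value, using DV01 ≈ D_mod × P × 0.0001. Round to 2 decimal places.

Periodic yield y = 0.078.
  t   CF        PV=CF/(1+0.078)^t    t·PV
  1         3.75         3.4787         3.4787
  2         3.75         3.2270         6.4539
  3         3.75         2.9935         8.9804
  4         3.75         2.7769        11.1075
  5         3.75         2.5760        12.8798
  6         3.75         2.3896        14.3374
  7       503.75       297.7719     2,084.4034
  Σ                    315.2134     2,141.6410
P = 315.2134; D_Mac = 6.79426 yrs; D_mod = 6.30265 yrs.
DV01 ≈ 6.30265 × 315.2134 × 0.0001 = 0.198668.

¥0.20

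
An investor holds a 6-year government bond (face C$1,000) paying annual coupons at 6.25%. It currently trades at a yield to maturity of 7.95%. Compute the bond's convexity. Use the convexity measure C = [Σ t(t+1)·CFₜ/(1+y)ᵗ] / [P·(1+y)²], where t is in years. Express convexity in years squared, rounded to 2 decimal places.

29.28

With y = 0.0795:
  t   CF        PV=CF/(1+0.0795)^t    t·PV        t(t+1)·PV
  1        62.50        57.8972        57.8972         115.7943
  2        62.50        53.6333       107.2667         321.8000
  3        62.50        49.6835       149.0505         596.2019
  4        62.50        46.0245       184.0981         920.4907
  5        62.50        42.6351       213.1753       1,279.0515
  6     1,062.50       671.4181     4,028.5087      28,199.5611
  Σ                    921.2917     4,739.9964      31,432.8995
P = 921.2917.
Convexity = Σ t(t+1)·PV / [P·(1+y)²] = 31,432.8995 / (921.2917 × 1.165320) = 29.27804.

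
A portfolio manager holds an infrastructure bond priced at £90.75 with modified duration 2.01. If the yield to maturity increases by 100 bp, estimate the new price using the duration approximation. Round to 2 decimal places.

Duration approximation: ΔP/P ≈ -D_mod · Δy = -2.01 × (+0.01) = -0.020100.
New price ≈ 90.75 × (1 - 0.020100) = 88.925925.

£88.93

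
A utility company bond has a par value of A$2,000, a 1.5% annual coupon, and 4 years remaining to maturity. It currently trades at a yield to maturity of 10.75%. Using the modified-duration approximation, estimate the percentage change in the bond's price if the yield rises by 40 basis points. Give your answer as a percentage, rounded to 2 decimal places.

Periodic yield y = 0.1075. Modified duration first:
  t   CF        PV=CF/(1+0.1075)^t    t·PV
  1        30.00        27.0880        27.0880
  2        30.00        24.4587        48.9174
  3        30.00        22.0846        66.2539
  4     2,030.00     1,349.3391     5,397.3563
  Σ                  1,422.9705     5,539.6157
P = 1,422.9705; D_Mac = 3.89299 yrs; D_mod = 3.89299/(1+0.1075) = 3.51512 yrs.
ΔP/P ≈ -D_mod · Δy = -3.51512 × (+0.004) = -0.014060 = -1.4060%.

-1.41%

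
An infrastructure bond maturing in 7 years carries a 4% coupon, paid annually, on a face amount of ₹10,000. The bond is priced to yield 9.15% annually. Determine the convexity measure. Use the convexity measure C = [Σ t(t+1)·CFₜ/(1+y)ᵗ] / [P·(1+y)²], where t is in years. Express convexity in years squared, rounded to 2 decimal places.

With y = 0.0915:
  t   CF        PV=CF/(1+0.0915)^t    t·PV        t(t+1)·PV
  1       400.00       366.4682       366.4682         732.9363
  2       400.00       335.7473       671.4946       2,014.4837
  3       400.00       307.6017       922.8052       3,691.2207
  4       400.00       281.8156     1,127.2624       5,636.3120
  5       400.00       258.1911     1,290.9556       7,745.7334
  6       400.00       236.5471     1,419.2823       9,934.9764
  7    10,400.00     5,634.6528    39,442.5695     315,540.5557
  Σ                  7,421.0237    45,240.8377     345,296.2183
P = 7,421.0237.
Convexity = Σ t(t+1)·PV / [P·(1+y)²] = 345,296.2183 / (7,421.0237 × 1.191372) = 39.05535.

39.06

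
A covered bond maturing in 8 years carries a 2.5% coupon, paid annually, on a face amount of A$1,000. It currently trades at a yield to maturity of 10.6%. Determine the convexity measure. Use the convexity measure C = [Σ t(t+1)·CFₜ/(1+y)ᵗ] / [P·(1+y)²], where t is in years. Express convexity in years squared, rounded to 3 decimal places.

With y = 0.106:
  t   CF        PV=CF/(1+0.106)^t    t·PV        t(t+1)·PV
  1        25.00        22.6040        22.6040          45.2080
  2        25.00        20.4376        40.8752         122.6256
  3        25.00        18.4788        55.4365         221.7460
  4        25.00        16.7078        66.8312         334.1562
  5        25.00        15.1065        75.5326         453.1955
  6        25.00        13.6587        81.9522         573.6652
  7        25.00        12.3496        86.4474         691.5796
  8     1,025.00       457.8074     3,662.4595      32,962.1359
  Σ                    577.1505     4,092.1387      35,404.3120
P = 577.1505.
Convexity = Σ t(t+1)·PV / [P·(1+y)²] = 35,404.3120 / (577.1505 × 1.223236) = 50.14837.

50.148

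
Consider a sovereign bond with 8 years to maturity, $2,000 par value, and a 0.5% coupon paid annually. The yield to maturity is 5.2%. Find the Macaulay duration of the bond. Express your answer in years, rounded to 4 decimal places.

7.8272 years

Periodic yield y = 0.052. Discount each cash flow and weight by its year:
  t   CF        PV=CF/(1+0.052)^t    t·PV
  1        10.00         9.5057         9.5057
  2        10.00         9.0358        18.0717
  3        10.00         8.5892        25.7676
  4        10.00         8.1646        32.6586
  5        10.00         7.7611        38.8053
  6        10.00         7.3774        44.2646
  7        10.00         7.0128        49.0894
  8     2,010.00     1,339.8931    10,719.1445
  Σ                  1,397.3397    10,937.3074
Price P = Σ PV = 1,397.3397.
Macaulay duration = Σ(t·PV) / P = 10,937.3074 / 1,397.3397 = 7.82724 years.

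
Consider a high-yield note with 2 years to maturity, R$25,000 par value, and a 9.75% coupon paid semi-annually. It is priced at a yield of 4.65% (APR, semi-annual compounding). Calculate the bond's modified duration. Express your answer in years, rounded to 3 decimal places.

Periodic yield y = 0.02325. First find Macaulay duration:
  t   CF        PV=CF/(1+0.02325)^t    t·PV
  1     1,218.75     1,191.0579     1,191.0579
  2     1,218.75     1,163.9950     2,327.9900
  3     1,218.75     1,137.5471     3,412.6412
  4    26,218.75    23,915.8031    95,663.2124
  Σ                 27,408.4031   102,594.9015
P = 27,408.4031; Macaulay duration = 102,594.9015 / 27,408.4031 = 3.74319 half-year periods = 1.87160 years.
Modified duration = D_Mac / (1 + y) = 1.87160 / 1.02325 = 1.82907 years.

1.829 years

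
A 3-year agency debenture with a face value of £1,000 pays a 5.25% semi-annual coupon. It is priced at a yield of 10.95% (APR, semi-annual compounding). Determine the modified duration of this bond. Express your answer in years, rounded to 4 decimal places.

Periodic yield y = 0.05475. First find Macaulay duration:
  t   CF        PV=CF/(1+0.05475)^t    t·PV
  1        26.25        24.8874        24.8874
  2        26.25        23.5956        47.1911
  3        26.25        22.3708        67.1123
  4        26.25        21.2095        84.8381
  5        26.25        20.1086       100.5430
  6     1,026.25       745.3426     4,472.0558
  Σ                    857.5145     4,796.6277
P = 857.5145; Macaulay duration = 4,796.6277 / 857.5145 = 5.59364 half-year periods = 2.79682 years.
Modified duration = D_Mac / (1 + y) = 2.79682 / 1.05475 = 2.65164 years.

2.6516 years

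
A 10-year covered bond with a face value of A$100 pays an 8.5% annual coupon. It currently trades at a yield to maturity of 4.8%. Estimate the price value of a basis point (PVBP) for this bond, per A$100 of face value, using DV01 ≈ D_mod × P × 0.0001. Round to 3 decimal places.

Periodic yield y = 0.048.
  t   CF        PV=CF/(1+0.048)^t    t·PV
  1         8.50         8.1107         8.1107
  2         8.50         7.7392        15.4784
  3         8.50         7.3847        22.1542
  4         8.50         7.0465        28.1860
  5         8.50         6.7238        33.6188
  6         8.50         6.4158        38.4948
  7         8.50         6.1220        42.8537
  8         8.50         5.8416        46.7325
  9         8.50         5.5740        50.1660
  10      108.50        67.8917       678.9174
  Σ                    128.8500       964.7125
P = 128.8500; D_Mac = 7.48710 yrs; D_mod = 7.14418 yrs.
DV01 ≈ 7.14418 × 128.8500 × 0.0001 = 0.092053.

A$0.092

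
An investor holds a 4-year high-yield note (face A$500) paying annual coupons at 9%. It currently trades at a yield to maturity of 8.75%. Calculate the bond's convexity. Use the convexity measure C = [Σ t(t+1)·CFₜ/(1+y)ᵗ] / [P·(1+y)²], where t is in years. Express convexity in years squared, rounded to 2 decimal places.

With y = 0.0875:
  t   CF        PV=CF/(1+0.0875)^t    t·PV        t(t+1)·PV
  1        45.00        41.3793        41.3793          82.7586
  2        45.00        38.0499        76.0999         228.2996
  3        45.00        34.9885       104.9654         419.8614
  4       545.00       389.6543     1,558.6171       7,793.0854
  Σ                    504.0720     1,781.0616       8,524.0051
P = 504.0720.
Convexity = Σ t(t+1)·PV / [P·(1+y)²] = 8,524.0051 / (504.0720 × 1.182656) = 14.29857.

14.30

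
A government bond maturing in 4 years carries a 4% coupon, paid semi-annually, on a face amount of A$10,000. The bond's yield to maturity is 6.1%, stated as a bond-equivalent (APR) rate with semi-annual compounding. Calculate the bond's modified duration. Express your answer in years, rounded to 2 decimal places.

Periodic yield y = 0.0305. First find Macaulay duration:
  t   CF        PV=CF/(1+0.0305)^t    t·PV
  1       200.00       194.0805       194.0805
  2       200.00       188.3363       376.6726
  3       200.00       182.7620       548.2861
  4       200.00       177.3528       709.4111
  5       200.00       172.1036       860.5181
  6       200.00       167.0098     1,002.0589
  7       200.00       162.0668     1,134.4675
  8    10,200.00     8,020.7726    64,166.1807
  Σ                  9,264.4845    68,991.6756
P = 9,264.4845; Macaulay duration = 68,991.6756 / 9,264.4845 = 7.44690 half-year periods = 3.72345 years.
Modified duration = D_Mac / (1 + y) = 3.72345 / 1.0305 = 3.61325 years.

3.61 years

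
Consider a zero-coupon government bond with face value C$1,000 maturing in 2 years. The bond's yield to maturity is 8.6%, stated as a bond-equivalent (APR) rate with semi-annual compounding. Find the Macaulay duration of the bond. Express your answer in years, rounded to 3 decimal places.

2.000 years

A zero-coupon bond has a single cash flow at maturity, so its Macaulay duration equals its maturity: 2 years.
(Equivalently: 4 semi-annual periods ÷ 2 = 2 years.)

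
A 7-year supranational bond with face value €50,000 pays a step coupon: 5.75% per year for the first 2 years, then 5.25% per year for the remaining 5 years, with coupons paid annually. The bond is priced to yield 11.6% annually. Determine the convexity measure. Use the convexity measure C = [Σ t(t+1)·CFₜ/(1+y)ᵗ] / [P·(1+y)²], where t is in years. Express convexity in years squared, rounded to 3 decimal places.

With y = 0.116:
  t   CF        PV=CF/(1+0.116)^t    t·PV        t(t+1)·PV
  1     2,875.00     2,576.1649     2,576.1649       5,152.3297
  2     2,875.00     2,308.3915     4,616.7829      13,850.3488
  3     2,625.00     1,888.5858     5,665.7575      22,663.0298
  4     2,625.00     1,692.2812     6,769.1248      33,845.6240
  5     2,625.00     1,516.3810     7,581.9050      45,491.4301
  6     2,625.00     1,358.7643     8,152.5860      57,068.1022
  7    52,625.00    24,408.5930   170,860.1513   1,366,881.2105
  Σ                 35,749.1617   206,222.4724   1,544,952.0751
P = 35,749.1617.
Convexity = Σ t(t+1)·PV / [P·(1+y)²] = 1,544,952.0751 / (35,749.1617 × 1.245456) = 34.69930.

34.699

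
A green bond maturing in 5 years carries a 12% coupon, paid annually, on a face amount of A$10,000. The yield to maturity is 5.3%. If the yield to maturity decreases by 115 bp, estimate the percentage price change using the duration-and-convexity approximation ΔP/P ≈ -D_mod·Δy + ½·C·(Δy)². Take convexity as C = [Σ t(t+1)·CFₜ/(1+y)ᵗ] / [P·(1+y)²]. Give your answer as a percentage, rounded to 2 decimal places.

+4.68%

With y = 0.053:
  t   CF        PV=CF/(1+0.053)^t    t·PV        t(t+1)·PV
  1     1,200.00     1,139.6011     1,139.6011       2,279.2023
  2     1,200.00     1,082.2423     2,164.4846       6,493.4538
  3     1,200.00     1,027.7705     3,083.3114      12,333.2456
  4     1,200.00       976.0403     3,904.1613      19,520.8065
  5    11,200.00     8,651.1963    43,255.9815     259,535.8892
  Σ                 12,876.8505    53,547.5400     300,162.5973
P = 12,876.8505; D_Mac = 4.15843 yrs; D_mod = 3.94913 yrs; C = 21.02278.
Duration effect: -3.94913 × (-0.0115) = +0.045415
Convexity effect: 0.5 × 21.02278 × (-0.0115)² = +0.0013901
ΔP/P ≈ +0.045415 + 0.0013901 = +0.046805 = +4.6805%.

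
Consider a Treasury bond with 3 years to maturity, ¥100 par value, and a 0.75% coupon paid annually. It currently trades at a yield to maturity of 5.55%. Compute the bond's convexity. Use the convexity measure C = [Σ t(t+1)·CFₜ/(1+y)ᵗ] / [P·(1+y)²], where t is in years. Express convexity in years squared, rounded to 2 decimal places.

10.66

With y = 0.0555:
  t   CF        PV=CF/(1+0.0555)^t    t·PV        t(t+1)·PV
  1         0.75         0.7106         0.7106           1.4211
  2         0.75         0.6732         1.3464           4.0392
  3       100.75        85.6782       257.0346       1,028.1384
  Σ                     87.0620       259.0916       1,033.5988
P = 87.0620.
Convexity = Σ t(t+1)·PV / [P·(1+y)²] = 1,033.5988 / (87.0620 × 1.114080) = 10.65631.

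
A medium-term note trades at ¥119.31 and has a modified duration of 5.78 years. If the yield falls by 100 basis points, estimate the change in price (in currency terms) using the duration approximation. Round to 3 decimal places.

Duration approximation: ΔP/P ≈ -D_mod · Δy = -5.78 × (-0.01) = +0.057800.
ΔP ≈ 119.31 × (+0.057800) = +6.896118.

+¥6.896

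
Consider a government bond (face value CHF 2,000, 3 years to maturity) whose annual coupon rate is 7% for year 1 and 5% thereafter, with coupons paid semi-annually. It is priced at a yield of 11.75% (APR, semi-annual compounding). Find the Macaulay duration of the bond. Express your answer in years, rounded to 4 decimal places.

2.7582 years

Periodic yield y = 0.05875. Discount each cash flow and weight by its period:
  t   CF        PV=CF/(1+0.05875)^t    t·PV
  1        70.00        66.1157        66.1157
  2        70.00        62.4469       124.8939
  3        50.00        42.1298       126.3895
  4        50.00        39.7920       159.1682
  5        50.00        37.5840       187.9200
  6     2,050.00     1,455.4367     8,732.6202
  Σ                  1,703.5052     9,397.1074
Price P = Σ PV = 1,703.5052.
Macaulay duration = Σ(t·PV) / P = 9,397.1074 / 1,703.5052 = 5.51634 half-year periods.
In years: 5.51634 / 2 = 2.75817 years.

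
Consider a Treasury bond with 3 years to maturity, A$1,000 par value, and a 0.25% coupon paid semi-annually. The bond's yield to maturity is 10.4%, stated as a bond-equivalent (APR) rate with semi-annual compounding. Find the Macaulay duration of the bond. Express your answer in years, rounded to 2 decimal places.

2.99 years

Periodic yield y = 0.052. Discount each cash flow and weight by its period:
  t   CF        PV=CF/(1+0.052)^t    t·PV
  1         1.25         1.1882         1.1882
  2         1.25         1.1295         2.2590
  3         1.25         1.0737         3.2210
  4         1.25         1.0206         4.0823
  5         1.25         0.9701         4.8507
  6     1,001.25       738.6660     4,431.9958
  Σ                    744.0480     4,447.5969
Price P = Σ PV = 744.0480.
Macaulay duration = Σ(t·PV) / P = 4,447.5969 / 744.0480 = 5.97757 half-year periods.
In years: 5.97757 / 2 = 2.98878 years.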